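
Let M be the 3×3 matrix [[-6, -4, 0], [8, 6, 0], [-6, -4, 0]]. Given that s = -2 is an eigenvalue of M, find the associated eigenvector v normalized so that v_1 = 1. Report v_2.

M + 2I = [[-4, -4, 0], [8, 8, 0], [-6, -4, 2]].
Solving (M + 2I)v = 0 gives the eigenspace spanned by (1, -1, 1).
With v_1 = 1, v = (1, -1, 1), so v_2 = -1.

-1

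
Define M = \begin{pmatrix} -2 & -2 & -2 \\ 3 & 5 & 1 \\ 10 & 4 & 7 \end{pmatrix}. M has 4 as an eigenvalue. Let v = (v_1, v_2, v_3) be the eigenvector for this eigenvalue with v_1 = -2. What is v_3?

4

M − 4I = [[-6, -2, -2], [3, 1, 1], [10, 4, 3]].
Solving (M − 4I)v = 0 gives the eigenspace spanned by (-2, 2, 4).
With v_1 = -2, v = (-2, 2, 4), so v_3 = 4.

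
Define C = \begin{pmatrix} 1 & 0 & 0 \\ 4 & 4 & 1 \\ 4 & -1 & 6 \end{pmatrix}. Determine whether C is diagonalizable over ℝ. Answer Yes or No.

No

Characteristic polynomial: p(s) = s^3 - 11s^2 + 35s - 25 = (s - 5)^2(s - 1).
s = 5 has algebraic multiplicity 2; rank(C − 5I) = 2, so geometric multiplicity = 1.
Geometric multiplicity < algebraic multiplicity, so C is not diagonalizable.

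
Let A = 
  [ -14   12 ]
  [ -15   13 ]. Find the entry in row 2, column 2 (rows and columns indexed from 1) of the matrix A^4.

Characteristic polynomial: r^2 + r - 2 = (r - 1)(r + 2), so the eigenvalues are -2, 1.
r=1: eigenvector (4, 5).
r=-2: eigenvector (1, 1).
P = [[4, 1], [5, 1]], D = diag(1, -2), P⁻¹ = [[-1, 1], [5, -4]].
A⁴ = P·diag(1, 16)·P⁻¹ = [[76, -60], [75, -59]].
The requested entry is -59.

-59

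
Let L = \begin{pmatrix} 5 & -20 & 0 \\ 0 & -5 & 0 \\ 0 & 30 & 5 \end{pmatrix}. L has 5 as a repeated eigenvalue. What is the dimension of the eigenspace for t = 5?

L − 5I = [[0, -20, 0], [0, -10, 0], [0, 30, 0]].
This matrix has rank 1, so its null space has dimension 3 − 1 = 2.

2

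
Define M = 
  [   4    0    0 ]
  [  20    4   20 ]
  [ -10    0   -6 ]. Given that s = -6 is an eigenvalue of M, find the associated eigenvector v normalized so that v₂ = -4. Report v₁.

0

M + 6I = [[10, 0, 0], [20, 10, 20], [-10, 0, 0]].
Solving (M + 6I)v = 0 gives the eigenspace spanned by (0, -4, 2).
With v₂ = -4, v = (0, -4, 2), so v₁ = 0.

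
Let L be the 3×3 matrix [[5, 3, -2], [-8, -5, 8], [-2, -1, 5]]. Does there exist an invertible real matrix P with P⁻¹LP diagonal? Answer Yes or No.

Characteristic polynomial: p(s) = s^3 - 5s^2 + 3s + 9 = (s - 3)^2(s + 1).
s = 3 has algebraic multiplicity 2; rank(L − 3I) = 2, so geometric multiplicity = 1.
Geometric multiplicity < algebraic multiplicity, so L is not diagonalizable.

No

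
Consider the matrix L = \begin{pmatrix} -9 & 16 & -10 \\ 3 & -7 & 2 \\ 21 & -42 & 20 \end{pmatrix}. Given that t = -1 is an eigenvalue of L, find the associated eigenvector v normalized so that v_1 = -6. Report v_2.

L + 1I = [[-8, 16, -10], [3, -6, 2], [21, -42, 21]].
Solving (L + 1I)v = 0 gives the eigenspace spanned by (-6, -3, 0).
With v_1 = -6, v = (-6, -3, 0), so v_2 = -3.

-3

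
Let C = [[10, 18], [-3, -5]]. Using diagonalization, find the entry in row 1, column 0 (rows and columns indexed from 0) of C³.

-63

Characteristic polynomial: r^2 - 5r + 4 = (r - 4)(r - 1), so the eigenvalues are 1, 4.
r=4: eigenvector (-3, 1).
r=1: eigenvector (-2, 1).
P = [[-3, -2], [1, 1]], D = diag(4, 1), P⁻¹ = [[-1, -2], [1, 3]].
C³ = P·diag(64, 1)·P⁻¹ = [[190, 378], [-63, -125]].
The requested entry is -63.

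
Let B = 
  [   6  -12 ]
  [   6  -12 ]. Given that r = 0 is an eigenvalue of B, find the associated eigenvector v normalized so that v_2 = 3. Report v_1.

B = [[6, -12], [6, -12]].
Solving (B)v = 0 gives the eigenspace spanned by (6, 3).
With v_2 = 3, v = (6, 3), so v_1 = 6.

6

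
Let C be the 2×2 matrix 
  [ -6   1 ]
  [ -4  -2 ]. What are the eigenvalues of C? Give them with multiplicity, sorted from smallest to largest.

-4, -4

Characteristic polynomial: p(t) = t^2 + 8t + 16 = (t + 4)^2.
Roots (with multiplicity): -4, -4.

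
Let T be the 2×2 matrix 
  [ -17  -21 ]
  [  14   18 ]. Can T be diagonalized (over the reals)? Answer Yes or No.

Yes

Characteristic polynomial: p(μ) = μ^2 - μ - 12 = (μ - 4)(μ + 3).
All 2 eigenvalues are distinct, so T is diagonalizable.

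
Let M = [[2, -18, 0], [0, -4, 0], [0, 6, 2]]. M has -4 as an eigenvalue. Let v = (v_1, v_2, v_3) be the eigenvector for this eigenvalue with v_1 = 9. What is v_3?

-3

M + 4I = [[6, -18, 0], [0, 0, 0], [0, 6, 6]].
Solving (M + 4I)v = 0 gives the eigenspace spanned by (9, 3, -3).
With v_1 = 9, v = (9, 3, -3), so v_3 = -3.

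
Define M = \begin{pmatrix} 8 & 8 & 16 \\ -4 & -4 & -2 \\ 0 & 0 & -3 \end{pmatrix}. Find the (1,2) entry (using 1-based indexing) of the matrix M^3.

128

Characteristic polynomial: μ^3 - μ^2 - 12μ = μ(μ - 4)(μ + 3), so the eigenvalues are -3, 0, 4.
μ=0: eigenvector (-1, 1, 0).
μ=4: eigenvector (-2, 1, 0).
μ=-3: eigenvector (0, -2, 1).
P = [[-1, -2, 0], [1, 1, -2], [0, 0, 1]], D = diag(0, 4, -3), P⁻¹ = [[1, 2, 4], [-1, -1, -2], [0, 0, 1]].
M³ = P·diag(0, 64, -27)·P⁻¹ = [[128, 128, 256], [-64, -64, -74], [0, 0, -27]].
The requested entry is 128.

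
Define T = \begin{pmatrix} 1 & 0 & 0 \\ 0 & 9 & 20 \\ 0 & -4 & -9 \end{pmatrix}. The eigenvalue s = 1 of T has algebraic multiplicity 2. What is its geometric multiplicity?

T − 1I = [[0, 0, 0], [0, 8, 20], [0, -4, -10]].
This matrix has rank 1, so its null space has dimension 3 − 1 = 2.

2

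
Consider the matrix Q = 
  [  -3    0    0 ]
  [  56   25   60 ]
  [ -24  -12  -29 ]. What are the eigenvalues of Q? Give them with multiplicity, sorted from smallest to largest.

-5, -3, 1

Characteristic polynomial: p(λ) = λ^3 + 7λ^2 + 7λ - 15 = (λ - 1)(λ + 3)(λ + 5).
Roots (with multiplicity): -5, -3, 1.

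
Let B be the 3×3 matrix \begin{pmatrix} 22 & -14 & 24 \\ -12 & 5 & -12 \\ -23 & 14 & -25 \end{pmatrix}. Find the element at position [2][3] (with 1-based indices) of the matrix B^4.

-1248

Characteristic polynomial: s^3 - 2s^2 - 13s - 10 = (s - 5)(s + 1)(s + 2), so the eigenvalues are -2, -1, 5.
s=-2: eigenvector (1, 0, -1).
s=5: eigenvector (-2, 1, 2).
s=-1: eigenvector (-4, 2, 5).
P = [[1, -2, -4], [0, 1, 2], [-1, 2, 5]], D = diag(-2, 5, -1), P⁻¹ = [[1, 2, 0], [-2, 1, -2], [1, 0, 1]].
B⁴ = P·diag(16, 625, 1)·P⁻¹ = [[2512, -1218, 2496], [-1248, 625, -1248], [-2511, 1218, -2495]].
The requested entry is -1248.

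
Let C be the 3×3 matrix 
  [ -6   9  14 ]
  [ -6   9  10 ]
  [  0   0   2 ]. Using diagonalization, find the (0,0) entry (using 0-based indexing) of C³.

Characteristic polynomial: t^3 - 5t^2 + 6t = t(t - 3)(t - 2), so the eigenvalues are 0, 2, 3.
t=3: eigenvector (1, 1, 0).
t=0: eigenvector (3, 2, 0).
t=2: eigenvector (4, 2, 1).
P = [[1, 3, 4], [1, 2, 2], [0, 0, 1]], D = diag(3, 0, 2), P⁻¹ = [[-2, 3, 2], [1, -1, -2], [0, 0, 1]].
C³ = P·diag(27, 0, 8)·P⁻¹ = [[-54, 81, 86], [-54, 81, 70], [0, 0, 8]].
The requested entry is -54.

-54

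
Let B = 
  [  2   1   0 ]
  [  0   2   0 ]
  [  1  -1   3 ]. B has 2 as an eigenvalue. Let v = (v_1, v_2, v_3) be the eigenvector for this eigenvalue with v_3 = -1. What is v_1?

1

B − 2I = [[0, 1, 0], [0, 0, 0], [1, -1, 1]].
Solving (B − 2I)v = 0 gives the eigenspace spanned by (1, 0, -1).
With v_3 = -1, v = (1, 0, -1), so v_1 = 1.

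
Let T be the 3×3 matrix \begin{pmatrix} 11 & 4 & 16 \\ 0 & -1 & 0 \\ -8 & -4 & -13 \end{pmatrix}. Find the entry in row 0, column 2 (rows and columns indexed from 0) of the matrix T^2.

-32

Characteristic polynomial: r^3 + 3r^2 - 13r - 15 = (r - 3)(r + 1)(r + 5), so the eigenvalues are -5, -1, 3.
r=3: eigenvector (2, 0, -1).
r=-1: eigenvector (1, 1, -1).
r=-5: eigenvector (1, 0, -1).
P = [[2, 1, 1], [0, 1, 0], [-1, -1, -1]], D = diag(3, -1, -5), P⁻¹ = [[1, 0, 1], [0, 1, 0], [-1, -1, -2]].
T² = P·diag(9, 1, 25)·P⁻¹ = [[-7, -24, -32], [0, 1, 0], [16, 24, 41]].
The requested entry is -32.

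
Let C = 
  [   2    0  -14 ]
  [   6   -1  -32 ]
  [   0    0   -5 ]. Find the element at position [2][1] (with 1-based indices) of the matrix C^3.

18

Characteristic polynomial: s^3 + 4s^2 - 7s - 10 = (s - 2)(s + 1)(s + 5), so the eigenvalues are -5, -1, 2.
s=2: eigenvector (1, 2, 0).
s=-1: eigenvector (0, 1, 0).
s=-5: eigenvector (2, 5, 1).
P = [[1, 0, 2], [2, 1, 5], [0, 0, 1]], D = diag(2, -1, -5), P⁻¹ = [[1, 0, -2], [-2, 1, -1], [0, 0, 1]].
C³ = P·diag(8, -1, -125)·P⁻¹ = [[8, 0, -266], [18, -1, -656], [0, 0, -125]].
The requested entry is 18.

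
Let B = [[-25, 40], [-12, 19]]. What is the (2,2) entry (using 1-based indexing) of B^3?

Characteristic polynomial: μ^2 + 6μ + 5 = (μ + 1)(μ + 5), so the eigenvalues are -5, -1.
μ=-1: eigenvector (-5, -3).
μ=-5: eigenvector (2, 1).
P = [[-5, 2], [-3, 1]], D = diag(-1, -5), P⁻¹ = [[1, -2], [3, -5]].
B³ = P·diag(-1, -125)·P⁻¹ = [[-745, 1240], [-372, 619]].
The requested entry is 619.

619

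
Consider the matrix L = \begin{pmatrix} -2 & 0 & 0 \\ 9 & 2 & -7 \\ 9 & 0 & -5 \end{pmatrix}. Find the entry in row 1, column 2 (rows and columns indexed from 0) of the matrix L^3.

-133

Characteristic polynomial: r^3 + 5r^2 - 4r - 20 = (r - 2)(r + 2)(r + 5), so the eigenvalues are -5, -2, 2.
r=-2: eigenvector (1, 3, 3).
r=-5: eigenvector (0, 1, 1).
r=2: eigenvector (0, 1, 0).
P = [[1, 0, 0], [3, 1, 1], [3, 1, 0]], D = diag(-2, -5, 2), P⁻¹ = [[1, 0, 0], [-3, 0, 1], [0, 1, -1]].
L³ = P·diag(-8, -125, 8)·P⁻¹ = [[-8, 0, 0], [351, 8, -133], [351, 0, -125]].
The requested entry is -133.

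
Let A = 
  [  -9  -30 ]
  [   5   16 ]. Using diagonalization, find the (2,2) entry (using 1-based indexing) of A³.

646

Characteristic polynomial: λ^2 - 7λ + 6 = (λ - 6)(λ - 1), so the eigenvalues are 1, 6.
λ=6: eigenvector (-2, 1).
λ=1: eigenvector (3, -1).
P = [[-2, 3], [1, -1]], D = diag(6, 1), P⁻¹ = [[1, 3], [1, 2]].
A³ = P·diag(216, 1)·P⁻¹ = [[-429, -1290], [215, 646]].
The requested entry is 646.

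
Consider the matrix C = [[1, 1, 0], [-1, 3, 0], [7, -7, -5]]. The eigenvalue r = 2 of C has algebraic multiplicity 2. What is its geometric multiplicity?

1

C − 2I = [[-1, 1, 0], [-1, 1, 0], [7, -7, -7]].
This matrix has rank 2, so its null space has dimension 3 − 2 = 1.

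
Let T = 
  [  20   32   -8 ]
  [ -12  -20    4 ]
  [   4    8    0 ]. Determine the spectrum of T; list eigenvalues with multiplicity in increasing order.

-4, 0, 4

Characteristic polynomial: p(λ) = λ^3 - 16λ = λ(λ - 4)(λ + 4).
Roots (with multiplicity): -4, 0, 4.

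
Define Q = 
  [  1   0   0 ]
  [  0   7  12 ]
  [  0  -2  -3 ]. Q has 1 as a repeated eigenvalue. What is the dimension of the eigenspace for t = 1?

Q − 1I = [[0, 0, 0], [0, 6, 12], [0, -2, -4]].
This matrix has rank 1, so its null space has dimension 3 − 1 = 2.

2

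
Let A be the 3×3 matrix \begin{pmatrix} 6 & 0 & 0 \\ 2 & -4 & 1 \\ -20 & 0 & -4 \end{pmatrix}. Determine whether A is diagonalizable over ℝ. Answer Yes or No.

Characteristic polynomial: p(λ) = λ^3 + 2λ^2 - 32λ - 96 = (λ - 6)(λ + 4)^2.
λ = -4 has algebraic multiplicity 2; rank(A + 4I) = 2, so geometric multiplicity = 1.
Geometric multiplicity < algebraic multiplicity, so A is not diagonalizable.

No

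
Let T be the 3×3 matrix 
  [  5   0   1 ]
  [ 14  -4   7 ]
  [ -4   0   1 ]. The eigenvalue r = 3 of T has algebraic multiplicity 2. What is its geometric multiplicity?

1

T − 3I = [[2, 0, 1], [14, -7, 7], [-4, 0, -2]].
This matrix has rank 2, so its null space has dimension 3 − 2 = 1.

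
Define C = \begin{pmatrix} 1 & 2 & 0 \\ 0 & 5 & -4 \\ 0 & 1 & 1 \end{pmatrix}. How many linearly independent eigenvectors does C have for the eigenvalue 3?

1

C − 3I = [[-2, 2, 0], [0, 2, -4], [0, 1, -2]].
This matrix has rank 2, so its null space has dimension 3 − 2 = 1.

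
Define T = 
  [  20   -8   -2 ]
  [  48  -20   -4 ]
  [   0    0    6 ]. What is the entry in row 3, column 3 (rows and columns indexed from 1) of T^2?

Characteristic polynomial: r^3 - 6r^2 - 16r + 96 = (r - 6)(r - 4)(r + 4), so the eigenvalues are -4, 4, 6.
r=6: eigenvector (1, 2, -1).
r=-4: eigenvector (1, 3, 0).
r=4: eigenvector (1, 2, 0).
P = [[1, 1, 1], [2, 3, 2], [-1, 0, 0]], D = diag(6, -4, 4), P⁻¹ = [[0, 0, -1], [-2, 1, 0], [3, -1, 1]].
T² = P·diag(36, 16, 16)·P⁻¹ = [[16, 0, -20], [0, 16, -40], [0, 0, 36]].
The requested entry is 36.

36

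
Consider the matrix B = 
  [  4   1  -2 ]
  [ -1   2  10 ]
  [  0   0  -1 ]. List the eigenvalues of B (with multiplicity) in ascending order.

Characteristic polynomial: p(r) = r^3 - 5r^2 + 3r + 9 = (r - 3)^2(r + 1).
Roots (with multiplicity): -1, 3, 3.

-1, 3, 3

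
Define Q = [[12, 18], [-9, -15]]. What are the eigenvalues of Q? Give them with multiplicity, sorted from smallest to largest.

-6, 3

Characteristic polynomial: p(λ) = λ^2 + 3λ - 18 = (λ - 3)(λ + 6).
Roots (with multiplicity): -6, 3.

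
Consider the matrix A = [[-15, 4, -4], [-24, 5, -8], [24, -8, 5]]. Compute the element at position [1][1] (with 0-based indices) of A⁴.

Characteristic polynomial: t^3 + 5t^2 + 3t - 9 = (t - 1)(t + 3)^2, so the eigenvalues are -3, -3, 1.
t=-3: eigenvector (1, 2, -1).
t=1: eigenvector (-1, -2, 2).
t=-3: eigenvector (0, 1, 1).
P = [[1, -1, 0], [2, -2, 1], [-1, 2, 1]], D = diag(-3, 1, -3), P⁻¹ = [[4, -1, 1], [3, -1, 1], [-2, 1, 0]].
A⁴ = P·diag(81, 1, 81)·P⁻¹ = [[321, -80, 80], [480, -79, 160], [-480, 160, -79]].
The requested entry is -79.

-79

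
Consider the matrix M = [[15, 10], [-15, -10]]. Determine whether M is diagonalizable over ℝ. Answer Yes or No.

Characteristic polynomial: p(μ) = μ^2 - 5μ = μ(μ - 5).
All 2 eigenvalues are distinct, so M is diagonalizable.

Yes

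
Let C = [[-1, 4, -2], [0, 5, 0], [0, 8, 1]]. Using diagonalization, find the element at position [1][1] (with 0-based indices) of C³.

Characteristic polynomial: μ^3 - 5μ^2 - μ + 5 = (μ - 5)(μ - 1)(μ + 1), so the eigenvalues are -1, 1, 5.
μ=-1: eigenvector (1, 0, 0).
μ=5: eigenvector (0, 1, 2).
μ=1: eigenvector (-1, 0, 1).
P = [[1, 0, -1], [0, 1, 0], [0, 2, 1]], D = diag(-1, 5, 1), P⁻¹ = [[1, -2, 1], [0, 1, 0], [0, -2, 1]].
C³ = P·diag(-1, 125, 1)·P⁻¹ = [[-1, 4, -2], [0, 125, 0], [0, 248, 1]].
The requested entry is 125.

125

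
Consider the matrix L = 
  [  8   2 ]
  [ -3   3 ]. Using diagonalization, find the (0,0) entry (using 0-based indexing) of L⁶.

108718

Characteristic polynomial: λ^2 - 11λ + 30 = (λ - 6)(λ - 5), so the eigenvalues are 5, 6.
λ=5: eigenvector (-2, 3).
λ=6: eigenvector (1, -1).
P = [[-2, 1], [3, -1]], D = diag(5, 6), P⁻¹ = [[1, 1], [3, 2]].
L⁶ = P·diag(15625, 46656)·P⁻¹ = [[108718, 62062], [-93093, -46437]].
The requested entry is 108718.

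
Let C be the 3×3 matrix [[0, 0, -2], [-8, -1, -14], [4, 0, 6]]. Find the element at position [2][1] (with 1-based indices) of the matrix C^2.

Characteristic polynomial: r^3 - 5r^2 + 2r + 8 = (r - 4)(r - 2)(r + 1), so the eigenvalues are -1, 2, 4.
r=4: eigenvector (1, 4, -2).
r=-1: eigenvector (0, 1, 0).
r=2: eigenvector (1, 2, -1).
P = [[1, 0, 1], [4, 1, 2], [-2, 0, -1]], D = diag(4, -1, 2), P⁻¹ = [[-1, 0, -1], [0, 1, 2], [2, 0, 1]].
C² = P·diag(16, 1, 4)·P⁻¹ = [[-8, 0, -12], [-48, 1, -54], [24, 0, 28]].
The requested entry is -48.

-48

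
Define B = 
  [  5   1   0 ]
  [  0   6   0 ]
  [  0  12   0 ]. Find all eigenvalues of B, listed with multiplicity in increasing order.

Characteristic polynomial: p(μ) = μ^3 - 11μ^2 + 30μ = μ(μ - 6)(μ - 5).
Roots (with multiplicity): 0, 5, 6.

0, 5, 6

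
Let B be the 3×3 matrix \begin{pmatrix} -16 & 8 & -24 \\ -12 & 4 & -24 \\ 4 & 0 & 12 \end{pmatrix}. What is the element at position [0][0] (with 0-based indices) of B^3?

Characteristic polynomial: r^3 - 16r = r(r - 4)(r + 4), so the eigenvalues are -4, 0, 4.
r=-4: eigenvector (4, 3, -1).
r=0: eigenvector (3, 3, -1).
r=4: eigenvector (-2, -2, 1).
P = [[4, 3, -2], [3, 3, -2], [-1, -1, 1]], D = diag(-4, 0, 4), P⁻¹ = [[1, -1, 0], [-1, 2, 2], [0, 1, 3]].
B³ = P·diag(-64, 0, 64)·P⁻¹ = [[-256, 128, -384], [-192, 64, -384], [64, 0, 192]].
The requested entry is -256.

-256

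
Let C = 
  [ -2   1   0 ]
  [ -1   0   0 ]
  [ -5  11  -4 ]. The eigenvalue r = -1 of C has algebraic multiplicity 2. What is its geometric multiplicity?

C + 1I = [[-1, 1, 0], [-1, 1, 0], [-5, 11, -3]].
This matrix has rank 2, so its null space has dimension 3 − 2 = 1.

1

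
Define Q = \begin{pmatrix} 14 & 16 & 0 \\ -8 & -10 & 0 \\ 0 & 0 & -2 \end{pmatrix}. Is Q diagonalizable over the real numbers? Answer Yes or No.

Characteristic polynomial: p(μ) = μ^3 - 2μ^2 - 20μ - 24 = (μ - 6)(μ + 2)^2.
μ = -2 has algebraic multiplicity 2; rank(Q + 2I) = 1, so geometric multiplicity = 2.
Every eigenvalue has geometric = algebraic multiplicity, so Q is diagonalizable.

Yes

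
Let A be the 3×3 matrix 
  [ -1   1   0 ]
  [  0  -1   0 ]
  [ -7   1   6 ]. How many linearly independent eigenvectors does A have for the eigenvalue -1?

1

A + 1I = [[0, 1, 0], [0, 0, 0], [-7, 1, 7]].
This matrix has rank 2, so its null space has dimension 3 − 2 = 1.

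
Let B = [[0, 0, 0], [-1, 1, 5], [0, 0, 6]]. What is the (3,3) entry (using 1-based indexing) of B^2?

36

Characteristic polynomial: r^3 - 7r^2 + 6r = r(r - 6)(r - 1), so the eigenvalues are 0, 1, 6.
r=0: eigenvector (1, 1, 0).
r=1: eigenvector (0, 1, 0).
r=6: eigenvector (0, 1, 1).
P = [[1, 0, 0], [1, 1, 1], [0, 0, 1]], D = diag(0, 1, 6), P⁻¹ = [[1, 0, 0], [-1, 1, -1], [0, 0, 1]].
B² = P·diag(0, 1, 36)·P⁻¹ = [[0, 0, 0], [-1, 1, 35], [0, 0, 36]].
The requested entry is 36.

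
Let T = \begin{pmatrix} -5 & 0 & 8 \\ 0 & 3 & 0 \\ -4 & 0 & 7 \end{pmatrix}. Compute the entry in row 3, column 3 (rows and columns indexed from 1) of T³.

Characteristic polynomial: μ^3 - 5μ^2 + 3μ + 9 = (μ - 3)^2(μ + 1), so the eigenvalues are -1, 3, 3.
μ=-1: eigenvector (2, 0, 1).
μ=3: eigenvector (1, 2, 1).
μ=3: eigenvector (0, 1, 0).
P = [[2, 1, 0], [0, 2, 1], [1, 1, 0]], D = diag(-1, 3, 3), P⁻¹ = [[1, 0, -1], [-1, 0, 2], [2, 1, -4]].
T³ = P·diag(-1, 27, 27)·P⁻¹ = [[-29, 0, 56], [0, 27, 0], [-28, 0, 55]].
The requested entry is 55.

55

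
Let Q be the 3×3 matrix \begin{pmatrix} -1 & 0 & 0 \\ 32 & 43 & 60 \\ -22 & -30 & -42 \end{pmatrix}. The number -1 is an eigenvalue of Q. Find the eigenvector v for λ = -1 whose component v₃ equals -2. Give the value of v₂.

2

Q + 1I = [[0, 0, 0], [32, 44, 60], [-22, -30, -41]].
Solving (Q + 1I)v = 0 gives the eigenspace spanned by (1, 2, -2).
With v₃ = -2, v = (1, 2, -2), so v₂ = 2.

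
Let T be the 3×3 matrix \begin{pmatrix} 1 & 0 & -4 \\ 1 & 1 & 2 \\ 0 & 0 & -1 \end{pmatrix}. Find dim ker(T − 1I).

1

T − 1I = [[0, 0, -4], [1, 0, 2], [0, 0, -2]].
This matrix has rank 2, so its null space has dimension 3 − 2 = 1.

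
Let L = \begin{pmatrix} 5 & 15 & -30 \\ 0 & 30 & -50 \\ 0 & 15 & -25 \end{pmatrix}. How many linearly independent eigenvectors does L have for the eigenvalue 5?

2

L − 5I = [[0, 15, -30], [0, 25, -50], [0, 15, -30]].
This matrix has rank 1, so its null space has dimension 3 − 1 = 2.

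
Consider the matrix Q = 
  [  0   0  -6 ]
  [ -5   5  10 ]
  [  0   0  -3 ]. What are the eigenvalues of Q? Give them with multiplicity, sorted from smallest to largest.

Characteristic polynomial: p(s) = s^3 - 2s^2 - 15s = s(s - 5)(s + 3).
Roots (with multiplicity): -3, 0, 5.

-3, 0, 5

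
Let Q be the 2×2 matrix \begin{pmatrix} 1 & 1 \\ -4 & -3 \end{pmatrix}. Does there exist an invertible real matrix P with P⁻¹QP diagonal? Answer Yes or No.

Characteristic polynomial: p(r) = r^2 + 2r + 1 = (r + 1)^2.
r = -1 has algebraic multiplicity 2; rank(Q + 1I) = 1, so geometric multiplicity = 1.
Geometric multiplicity < algebraic multiplicity, so Q is not diagonalizable.

No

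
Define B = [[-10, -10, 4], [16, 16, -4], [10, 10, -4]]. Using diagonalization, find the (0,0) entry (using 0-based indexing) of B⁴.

-1040

Characteristic polynomial: μ^3 - 2μ^2 - 24μ = μ(μ - 6)(μ + 4), so the eigenvalues are -4, 0, 6.
μ=-4: eigenvector (1, -1, -1).
μ=6: eigenvector (-1, 2, 1).
μ=0: eigenvector (1, -1, 0).
P = [[1, -1, 1], [-1, 2, -1], [-1, 1, 0]], D = diag(-4, 6, 0), P⁻¹ = [[1, 1, -1], [1, 1, 0], [1, 0, 1]].
B⁴ = P·diag(256, 1296, 0)·P⁻¹ = [[-1040, -1040, -256], [2336, 2336, 256], [1040, 1040, 256]].
The requested entry is -1040.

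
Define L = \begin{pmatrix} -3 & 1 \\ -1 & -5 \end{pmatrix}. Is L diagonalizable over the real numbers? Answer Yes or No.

Characteristic polynomial: p(λ) = λ^2 + 8λ + 16 = (λ + 4)^2.
λ = -4 has algebraic multiplicity 2; rank(L + 4I) = 1, so geometric multiplicity = 1.
Geometric multiplicity < algebraic multiplicity, so L is not diagonalizable.

No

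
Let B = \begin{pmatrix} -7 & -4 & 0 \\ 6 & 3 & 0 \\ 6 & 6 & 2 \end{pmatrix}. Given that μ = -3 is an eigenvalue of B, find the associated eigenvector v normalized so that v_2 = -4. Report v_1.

4

B + 3I = [[-4, -4, 0], [6, 6, 0], [6, 6, 5]].
Solving (B + 3I)v = 0 gives the eigenspace spanned by (4, -4, 0).
With v_2 = -4, v = (4, -4, 0), so v_1 = 4.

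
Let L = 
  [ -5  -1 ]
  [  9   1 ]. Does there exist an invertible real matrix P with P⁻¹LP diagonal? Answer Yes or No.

Characteristic polynomial: p(r) = r^2 + 4r + 4 = (r + 2)^2.
r = -2 has algebraic multiplicity 2; rank(L + 2I) = 1, so geometric multiplicity = 1.
Geometric multiplicity < algebraic multiplicity, so L is not diagonalizable.

No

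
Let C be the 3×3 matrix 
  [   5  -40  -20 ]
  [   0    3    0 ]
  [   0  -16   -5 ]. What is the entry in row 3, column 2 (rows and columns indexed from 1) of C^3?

Characteristic polynomial: s^3 - 3s^2 - 25s + 75 = (s - 5)(s - 3)(s + 5), so the eigenvalues are -5, 3, 5.
s=5: eigenvector (1, 0, 0).
s=3: eigenvector (0, 1, -2).
s=-5: eigenvector (2, 0, 1).
P = [[1, 0, 2], [0, 1, 0], [0, -2, 1]], D = diag(5, 3, -5), P⁻¹ = [[1, -4, -2], [0, 1, 0], [0, 2, 1]].
C³ = P·diag(125, 27, -125)·P⁻¹ = [[125, -1000, -500], [0, 27, 0], [0, -304, -125]].
The requested entry is -304.

-304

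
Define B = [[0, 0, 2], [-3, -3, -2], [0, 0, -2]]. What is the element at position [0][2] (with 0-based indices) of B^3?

Characteristic polynomial: μ^3 + 5μ^2 + 6μ = μ(μ + 2)(μ + 3), so the eigenvalues are -3, -2, 0.
μ=0: eigenvector (1, -1, 0).
μ=-3: eigenvector (0, 1, 0).
μ=-2: eigenvector (-1, 1, 1).
P = [[1, 0, -1], [-1, 1, 1], [0, 0, 1]], D = diag(0, -3, -2), P⁻¹ = [[1, 0, 1], [1, 1, 0], [0, 0, 1]].
B³ = P·diag(0, -27, -8)·P⁻¹ = [[0, 0, 8], [-27, -27, -8], [0, 0, -8]].
The requested entry is 8.

8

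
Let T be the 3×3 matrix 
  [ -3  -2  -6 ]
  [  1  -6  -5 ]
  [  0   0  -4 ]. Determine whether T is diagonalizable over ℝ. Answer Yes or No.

Characteristic polynomial: p(s) = s^3 + 13s^2 + 56s + 80 = (s + 4)^2(s + 5).
s = -4 has algebraic multiplicity 2; rank(T + 4I) = 2, so geometric multiplicity = 1.
Geometric multiplicity < algebraic multiplicity, so T is not diagonalizable.

No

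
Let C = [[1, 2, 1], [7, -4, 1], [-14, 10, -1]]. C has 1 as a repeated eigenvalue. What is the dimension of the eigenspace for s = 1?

C − 1I = [[0, 2, 1], [7, -5, 1], [-14, 10, -2]].
This matrix has rank 2, so its null space has dimension 3 − 2 = 1.

1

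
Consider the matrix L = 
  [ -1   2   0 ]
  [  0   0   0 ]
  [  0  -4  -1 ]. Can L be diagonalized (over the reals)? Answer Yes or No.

Yes

Characteristic polynomial: p(s) = s^3 + 2s^2 + s = s(s + 1)^2.
s = -1 has algebraic multiplicity 2; rank(L + 1I) = 1, so geometric multiplicity = 2.
Every eigenvalue has geometric = algebraic multiplicity, so L is diagonalizable.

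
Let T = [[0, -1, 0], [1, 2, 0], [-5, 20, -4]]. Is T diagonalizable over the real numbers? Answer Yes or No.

Characteristic polynomial: p(λ) = λ^3 + 2λ^2 - 7λ + 4 = (λ - 1)^2(λ + 4).
λ = 1 has algebraic multiplicity 2; rank(T − 1I) = 2, so geometric multiplicity = 1.
Geometric multiplicity < algebraic multiplicity, so T is not diagonalizable.

No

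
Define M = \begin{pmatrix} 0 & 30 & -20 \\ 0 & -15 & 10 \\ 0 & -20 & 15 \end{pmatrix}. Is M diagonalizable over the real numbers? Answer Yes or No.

Yes

Characteristic polynomial: p(s) = s^3 - 25s = s(s - 5)(s + 5).
All 3 eigenvalues are distinct, so M is diagonalizable.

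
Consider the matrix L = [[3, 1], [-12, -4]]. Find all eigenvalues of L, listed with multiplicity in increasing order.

-1, 0

Characteristic polynomial: p(μ) = μ^2 + μ = μ(μ + 1).
Roots (with multiplicity): -1, 0.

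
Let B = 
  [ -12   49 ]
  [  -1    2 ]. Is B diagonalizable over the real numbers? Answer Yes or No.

Characteristic polynomial: p(t) = t^2 + 10t + 25 = (t + 5)^2.
t = -5 has algebraic multiplicity 2; rank(B + 5I) = 1, so geometric multiplicity = 1.
Geometric multiplicity < algebraic multiplicity, so B is not diagonalizable.

No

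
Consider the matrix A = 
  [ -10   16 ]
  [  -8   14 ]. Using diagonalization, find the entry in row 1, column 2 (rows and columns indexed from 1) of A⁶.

Characteristic polynomial: λ^2 - 4λ - 12 = (λ - 6)(λ + 2), so the eigenvalues are -2, 6.
λ=-2: eigenvector (-2, -1).
λ=6: eigenvector (-1, -1).
P = [[-2, -1], [-1, -1]], D = diag(-2, 6), P⁻¹ = [[-1, 1], [1, -2]].
A⁶ = P·diag(64, 46656)·P⁻¹ = [[-46528, 93184], [-46592, 93248]].
The requested entry is 93184.

93184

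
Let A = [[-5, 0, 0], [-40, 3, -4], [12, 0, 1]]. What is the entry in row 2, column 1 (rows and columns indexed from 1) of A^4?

1856

Characteristic polynomial: μ^3 + μ^2 - 17μ + 15 = (μ - 3)(μ - 1)(μ + 5), so the eigenvalues are -5, 1, 3.
μ=-5: eigenvector (1, 4, -2).
μ=3: eigenvector (0, 1, 0).
μ=1: eigenvector (0, 2, 1).
P = [[1, 0, 0], [4, 1, 2], [-2, 0, 1]], D = diag(-5, 3, 1), P⁻¹ = [[1, 0, 0], [-8, 1, -2], [2, 0, 1]].
A⁴ = P·diag(625, 81, 1)·P⁻¹ = [[625, 0, 0], [1856, 81, -160], [-1248, 0, 1]].
The requested entry is 1856.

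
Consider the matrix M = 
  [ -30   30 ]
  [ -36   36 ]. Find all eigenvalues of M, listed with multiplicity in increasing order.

Characteristic polynomial: p(r) = r^2 - 6r = r(r - 6).
Roots (with multiplicity): 0, 6.

0, 6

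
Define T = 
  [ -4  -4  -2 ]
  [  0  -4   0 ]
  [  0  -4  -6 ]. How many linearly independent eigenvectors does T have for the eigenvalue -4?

T + 4I = [[0, -4, -2], [0, 0, 0], [0, -4, -2]].
This matrix has rank 1, so its null space has dimension 3 − 1 = 2.

2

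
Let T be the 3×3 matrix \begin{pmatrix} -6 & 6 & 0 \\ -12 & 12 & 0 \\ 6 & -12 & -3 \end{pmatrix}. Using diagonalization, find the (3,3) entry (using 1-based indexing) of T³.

Characteristic polynomial: r^3 - 3r^2 - 18r = r(r - 6)(r + 3), so the eigenvalues are -3, 0, 6.
r=0: eigenvector (1, 1, -2).
r=6: eigenvector (1, 2, -2).
r=-3: eigenvector (0, 0, 1).
P = [[1, 1, 0], [1, 2, 0], [-2, -2, 1]], D = diag(0, 6, -3), P⁻¹ = [[2, -1, 0], [-1, 1, 0], [2, 0, 1]].
T³ = P·diag(0, 216, -27)·P⁻¹ = [[-216, 216, 0], [-432, 432, 0], [378, -432, -27]].
The requested entry is -27.

-27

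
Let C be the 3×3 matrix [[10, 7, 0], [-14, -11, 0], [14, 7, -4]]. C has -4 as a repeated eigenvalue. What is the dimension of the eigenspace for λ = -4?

C + 4I = [[14, 7, 0], [-14, -7, 0], [14, 7, 0]].
This matrix has rank 1, so its null space has dimension 3 − 1 = 2.

2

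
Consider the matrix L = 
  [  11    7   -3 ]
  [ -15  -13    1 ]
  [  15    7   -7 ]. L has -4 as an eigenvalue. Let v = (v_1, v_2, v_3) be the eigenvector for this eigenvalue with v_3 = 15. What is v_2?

-15

L + 4I = [[15, 7, -3], [-15, -9, 1], [15, 7, -3]].
Solving (L + 4I)v = 0 gives the eigenspace spanned by (10, -15, 15).
With v_3 = 15, v = (10, -15, 15), so v_2 = -15.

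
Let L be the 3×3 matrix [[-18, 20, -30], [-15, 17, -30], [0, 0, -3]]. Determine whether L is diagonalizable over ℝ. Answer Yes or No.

Characteristic polynomial: p(λ) = λ^3 + 4λ^2 - 3λ - 18 = (λ - 2)(λ + 3)^2.
λ = -3 has algebraic multiplicity 2; rank(L + 3I) = 1, so geometric multiplicity = 2.
Every eigenvalue has geometric = algebraic multiplicity, so L is diagonalizable.

Yes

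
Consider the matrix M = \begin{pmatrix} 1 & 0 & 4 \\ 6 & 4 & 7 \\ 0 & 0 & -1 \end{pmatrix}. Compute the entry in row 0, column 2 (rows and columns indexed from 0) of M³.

Characteristic polynomial: μ^3 - 4μ^2 - μ + 4 = (μ - 4)(μ - 1)(μ + 1), so the eigenvalues are -1, 1, 4.
μ=-1: eigenvector (-2, 1, 1).
μ=4: eigenvector (0, 1, 0).
μ=1: eigenvector (1, -2, 0).
P = [[-2, 0, 1], [1, 1, -2], [1, 0, 0]], D = diag(-1, 4, 1), P⁻¹ = [[0, 0, 1], [2, 1, 3], [1, 0, 2]].
M³ = P·diag(-1, 64, 1)·P⁻¹ = [[1, 0, 4], [126, 64, 187], [0, 0, -1]].
The requested entry is 4.

4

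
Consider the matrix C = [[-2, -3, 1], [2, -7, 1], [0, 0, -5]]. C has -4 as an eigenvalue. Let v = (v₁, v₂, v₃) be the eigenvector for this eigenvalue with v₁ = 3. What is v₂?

2

C + 4I = [[2, -3, 1], [2, -3, 1], [0, 0, -1]].
Solving (C + 4I)v = 0 gives the eigenspace spanned by (3, 2, 0).
With v₁ = 3, v = (3, 2, 0), so v₂ = 2.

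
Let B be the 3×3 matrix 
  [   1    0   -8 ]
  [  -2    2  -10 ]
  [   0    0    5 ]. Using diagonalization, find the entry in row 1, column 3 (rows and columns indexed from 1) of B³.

-248

Characteristic polynomial: t^3 - 8t^2 + 17t - 10 = (t - 5)(t - 2)(t - 1), so the eigenvalues are 1, 2, 5.
t=2: eigenvector (0, 1, 0).
t=1: eigenvector (1, 2, 0).
t=5: eigenvector (-2, -2, 1).
P = [[0, 1, -2], [1, 2, -2], [0, 0, 1]], D = diag(2, 1, 5), P⁻¹ = [[-2, 1, -2], [1, 0, 2], [0, 0, 1]].
B³ = P·diag(8, 1, 125)·P⁻¹ = [[1, 0, -248], [-14, 8, -262], [0, 0, 125]].
The requested entry is -248.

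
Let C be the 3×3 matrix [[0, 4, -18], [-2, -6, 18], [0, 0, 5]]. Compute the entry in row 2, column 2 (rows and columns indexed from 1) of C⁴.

Characteristic polynomial: r^3 + r^2 - 22r - 40 = (r - 5)(r + 2)(r + 4), so the eigenvalues are -4, -2, 5.
r=-4: eigenvector (-1, 1, 0).
r=-2: eigenvector (-2, 1, 0).
r=5: eigenvector (-2, 2, 1).
P = [[-1, -2, -2], [1, 1, 2], [0, 0, 1]], D = diag(-4, -2, 5), P⁻¹ = [[1, 2, -2], [-1, -1, 0], [0, 0, 1]].
C⁴ = P·diag(256, 16, 625)·P⁻¹ = [[-224, -480, -738], [240, 496, 738], [0, 0, 625]].
The requested entry is 496.

496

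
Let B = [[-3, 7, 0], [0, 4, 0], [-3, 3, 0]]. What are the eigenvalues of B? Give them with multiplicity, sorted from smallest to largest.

-3, 0, 4

Characteristic polynomial: p(s) = s^3 - s^2 - 12s = s(s - 4)(s + 3).
Roots (with multiplicity): -3, 0, 4.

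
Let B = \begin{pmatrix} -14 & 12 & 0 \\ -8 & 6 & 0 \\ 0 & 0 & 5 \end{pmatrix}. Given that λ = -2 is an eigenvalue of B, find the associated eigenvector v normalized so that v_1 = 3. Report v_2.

B + 2I = [[-12, 12, 0], [-8, 8, 0], [0, 0, 7]].
Solving (B + 2I)v = 0 gives the eigenspace spanned by (3, 3, 0).
With v_1 = 3, v = (3, 3, 0), so v_2 = 3.

3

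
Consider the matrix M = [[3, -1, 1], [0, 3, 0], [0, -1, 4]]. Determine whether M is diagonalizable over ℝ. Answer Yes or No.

Yes

Characteristic polynomial: p(s) = s^3 - 10s^2 + 33s - 36 = (s - 4)(s - 3)^2.
s = 3 has algebraic multiplicity 2; rank(M − 3I) = 1, so geometric multiplicity = 2.
Every eigenvalue has geometric = algebraic multiplicity, so M is diagonalizable.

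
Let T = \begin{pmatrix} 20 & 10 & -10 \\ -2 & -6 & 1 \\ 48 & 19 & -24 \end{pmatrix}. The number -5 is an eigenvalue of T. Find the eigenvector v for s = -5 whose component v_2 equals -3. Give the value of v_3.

T + 5I = [[25, 10, -10], [-2, -1, 1], [48, 19, -19]].
Solving (T + 5I)v = 0 gives the eigenspace spanned by (0, -3, -3).
With v_2 = -3, v = (0, -3, -3), so v_3 = -3.

-3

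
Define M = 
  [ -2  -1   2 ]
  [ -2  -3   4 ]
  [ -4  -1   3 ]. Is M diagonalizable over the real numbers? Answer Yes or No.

Characteristic polynomial: p(μ) = μ^3 + 2μ^2 + μ = μ(μ + 1)^2.
μ = -1 has algebraic multiplicity 2; rank(M + 1I) = 2, so geometric multiplicity = 1.
Geometric multiplicity < algebraic multiplicity, so M is not diagonalizable.

No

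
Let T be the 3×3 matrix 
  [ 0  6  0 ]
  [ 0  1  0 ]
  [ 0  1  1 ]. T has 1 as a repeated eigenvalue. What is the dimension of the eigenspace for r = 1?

1

T − 1I = [[-1, 6, 0], [0, 0, 0], [0, 1, 0]].
This matrix has rank 2, so its null space has dimension 3 − 2 = 1.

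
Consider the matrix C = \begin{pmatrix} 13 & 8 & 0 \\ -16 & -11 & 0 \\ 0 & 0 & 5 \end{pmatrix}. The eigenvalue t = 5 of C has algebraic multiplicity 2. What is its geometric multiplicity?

2

C − 5I = [[8, 8, 0], [-16, -16, 0], [0, 0, 0]].
This matrix has rank 1, so its null space has dimension 3 − 1 = 2.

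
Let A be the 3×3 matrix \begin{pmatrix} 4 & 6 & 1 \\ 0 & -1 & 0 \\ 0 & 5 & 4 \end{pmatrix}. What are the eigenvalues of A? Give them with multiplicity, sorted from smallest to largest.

-1, 4, 4

Characteristic polynomial: p(t) = t^3 - 7t^2 + 8t + 16 = (t - 4)^2(t + 1).
Roots (with multiplicity): -1, 4, 4.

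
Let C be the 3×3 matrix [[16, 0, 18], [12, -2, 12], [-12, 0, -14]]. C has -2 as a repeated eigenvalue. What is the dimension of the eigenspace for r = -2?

2

C + 2I = [[18, 0, 18], [12, 0, 12], [-12, 0, -12]].
This matrix has rank 1, so its null space has dimension 3 − 1 = 2.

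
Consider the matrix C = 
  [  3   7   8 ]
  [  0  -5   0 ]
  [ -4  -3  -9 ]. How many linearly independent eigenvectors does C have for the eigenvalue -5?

C + 5I = [[8, 7, 8], [0, 0, 0], [-4, -3, -4]].
This matrix has rank 2, so its null space has dimension 3 − 2 = 1.

1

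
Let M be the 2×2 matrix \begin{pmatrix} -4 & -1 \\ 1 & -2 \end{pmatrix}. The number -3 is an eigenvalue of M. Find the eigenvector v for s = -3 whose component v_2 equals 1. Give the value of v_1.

-1

M + 3I = [[-1, -1], [1, 1]].
Solving (M + 3I)v = 0 gives the eigenspace spanned by (-1, 1).
With v_2 = 1, v = (-1, 1), so v_1 = -1.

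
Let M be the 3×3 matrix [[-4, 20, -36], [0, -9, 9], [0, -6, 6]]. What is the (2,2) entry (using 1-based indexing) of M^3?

Characteristic polynomial: t^3 + 7t^2 + 12t = t(t + 3)(t + 4), so the eigenvalues are -4, -3, 0.
t=-4: eigenvector (1, 0, 0).
t=-3: eigenvector (-12, 3, 2).
t=0: eigenvector (-4, 1, 1).
P = [[1, -12, -4], [0, 3, 1], [0, 2, 1]], D = diag(-4, -3, 0), P⁻¹ = [[1, 4, 0], [0, 1, -1], [0, -2, 3]].
M³ = P·diag(-64, -27, 0)·P⁻¹ = [[-64, 68, -324], [0, -81, 81], [0, -54, 54]].
The requested entry is -81.

-81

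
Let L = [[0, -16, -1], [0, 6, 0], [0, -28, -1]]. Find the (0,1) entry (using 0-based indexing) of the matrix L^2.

Characteristic polynomial: λ^3 - 5λ^2 - 6λ = λ(λ - 6)(λ + 1), so the eigenvalues are -1, 0, 6.
λ=0: eigenvector (1, 0, 0).
λ=-1: eigenvector (1, 0, 1).
λ=6: eigenvector (-2, 1, -4).
P = [[1, 1, -2], [0, 0, 1], [0, 1, -4]], D = diag(0, -1, 6), P⁻¹ = [[1, -2, -1], [0, 4, 1], [0, 1, 0]].
L² = P·diag(0, 1, 36)·P⁻¹ = [[0, -68, 1], [0, 36, 0], [0, -140, 1]].
The requested entry is -68.

-68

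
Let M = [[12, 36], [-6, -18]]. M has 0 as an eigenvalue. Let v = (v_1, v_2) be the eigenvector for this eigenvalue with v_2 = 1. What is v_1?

-3

M = [[12, 36], [-6, -18]].
Solving (M)v = 0 gives the eigenspace spanned by (-3, 1).
With v_2 = 1, v = (-3, 1), so v_1 = -3.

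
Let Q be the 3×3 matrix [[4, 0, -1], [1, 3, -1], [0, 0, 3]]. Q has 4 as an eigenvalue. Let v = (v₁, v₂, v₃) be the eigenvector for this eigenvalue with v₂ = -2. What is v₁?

Q − 4I = [[0, 0, -1], [1, -1, -1], [0, 0, -1]].
Solving (Q − 4I)v = 0 gives the eigenspace spanned by (-2, -2, 0).
With v₂ = -2, v = (-2, -2, 0), so v₁ = -2.

-2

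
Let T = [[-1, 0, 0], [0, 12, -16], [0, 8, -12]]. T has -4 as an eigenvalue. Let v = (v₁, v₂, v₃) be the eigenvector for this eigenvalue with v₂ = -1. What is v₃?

-1

T + 4I = [[3, 0, 0], [0, 16, -16], [0, 8, -8]].
Solving (T + 4I)v = 0 gives the eigenspace spanned by (0, -1, -1).
With v₂ = -1, v = (0, -1, -1), so v₃ = -1.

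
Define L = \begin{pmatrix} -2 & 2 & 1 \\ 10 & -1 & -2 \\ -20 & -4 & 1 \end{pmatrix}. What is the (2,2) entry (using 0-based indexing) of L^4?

Characteristic polynomial: λ^3 + 2λ^2 - 9λ - 18 = (λ - 3)(λ + 2)(λ + 3), so the eigenvalues are -3, -2, 3.
λ=-2: eigenvector (1, -2, 4).
λ=3: eigenvector (0, 1, -2).
λ=-3: eigenvector (-1, 2, -3).
P = [[1, 0, -1], [-2, 1, 2], [4, -2, -3]], D = diag(-2, 3, -3), P⁻¹ = [[1, 2, 1], [2, 1, 0], [0, 2, 1]].
L⁴ = P·diag(16, 81, 81)·P⁻¹ = [[16, -130, -65], [130, 341, 130], [-260, -520, -179]].
The requested entry is -179.

-179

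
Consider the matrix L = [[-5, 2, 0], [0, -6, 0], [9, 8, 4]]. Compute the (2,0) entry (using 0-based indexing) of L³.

189

Characteristic polynomial: μ^3 + 7μ^2 - 14μ - 120 = (μ - 4)(μ + 5)(μ + 6), so the eigenvalues are -6, -5, 4.
μ=-5: eigenvector (1, 0, -1).
μ=-6: eigenvector (-2, 1, 1).
μ=4: eigenvector (0, 0, 1).
P = [[1, -2, 0], [0, 1, 0], [-1, 1, 1]], D = diag(-5, -6, 4), P⁻¹ = [[1, 2, 0], [0, 1, 0], [1, 1, 1]].
L³ = P·diag(-125, -216, 64)·P⁻¹ = [[-125, 182, 0], [0, -216, 0], [189, 98, 64]].
The requested entry is 189.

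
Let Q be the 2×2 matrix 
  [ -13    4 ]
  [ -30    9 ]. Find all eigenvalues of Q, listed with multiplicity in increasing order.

Characteristic polynomial: p(μ) = μ^2 + 4μ + 3 = (μ + 1)(μ + 3).
Roots (with multiplicity): -3, -1.

-3, -1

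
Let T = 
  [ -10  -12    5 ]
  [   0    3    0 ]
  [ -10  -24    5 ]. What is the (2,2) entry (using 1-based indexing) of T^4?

Characteristic polynomial: λ^3 + 2λ^2 - 15λ = λ(λ - 3)(λ + 5), so the eigenvalues are -5, 0, 3.
λ=0: eigenvector (1, 0, 2).
λ=-5: eigenvector (-1, 0, -1).
λ=3: eigenvector (-4, 1, -8).
P = [[1, -1, -4], [0, 0, 1], [2, -1, -8]], D = diag(0, -5, 3), P⁻¹ = [[-1, 4, 1], [-2, 0, 1], [0, 1, 0]].
T⁴ = P·diag(0, 625, 81)·P⁻¹ = [[1250, -324, -625], [0, 81, 0], [1250, -648, -625]].
The requested entry is 81.

81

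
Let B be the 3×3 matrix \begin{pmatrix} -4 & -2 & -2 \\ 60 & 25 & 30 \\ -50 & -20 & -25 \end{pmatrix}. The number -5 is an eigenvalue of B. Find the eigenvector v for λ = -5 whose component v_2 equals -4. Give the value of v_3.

4

B + 5I = [[1, -2, -2], [60, 30, 30], [-50, -20, -20]].
Solving (B + 5I)v = 0 gives the eigenspace spanned by (0, -4, 4).
With v_2 = -4, v = (0, -4, 4), so v_3 = 4.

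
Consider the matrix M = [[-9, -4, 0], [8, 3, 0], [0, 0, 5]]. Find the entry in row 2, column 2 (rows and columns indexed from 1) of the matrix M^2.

-23

Characteristic polynomial: s^3 + s^2 - 25s - 25 = (s - 5)(s + 1)(s + 5), so the eigenvalues are -5, -1, 5.
s=-5: eigenvector (1, -1, 0).
s=-1: eigenvector (-1, 2, 0).
s=5: eigenvector (0, 0, 1).
P = [[1, -1, 0], [-1, 2, 0], [0, 0, 1]], D = diag(-5, -1, 5), P⁻¹ = [[2, 1, 0], [1, 1, 0], [0, 0, 1]].
M² = P·diag(25, 1, 25)·P⁻¹ = [[49, 24, 0], [-48, -23, 0], [0, 0, 25]].
The requested entry is -23.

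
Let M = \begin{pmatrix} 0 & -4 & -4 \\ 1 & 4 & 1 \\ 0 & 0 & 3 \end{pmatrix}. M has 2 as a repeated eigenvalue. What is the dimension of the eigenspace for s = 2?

M − 2I = [[-2, -4, -4], [1, 2, 1], [0, 0, 1]].
This matrix has rank 2, so its null space has dimension 3 − 2 = 1.

1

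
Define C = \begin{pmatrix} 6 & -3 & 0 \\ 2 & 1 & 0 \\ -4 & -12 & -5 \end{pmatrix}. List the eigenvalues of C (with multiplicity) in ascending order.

Characteristic polynomial: p(t) = t^3 - 2t^2 - 23t + 60 = (t - 4)(t - 3)(t + 5).
Roots (with multiplicity): -5, 3, 4.

-5, 3, 4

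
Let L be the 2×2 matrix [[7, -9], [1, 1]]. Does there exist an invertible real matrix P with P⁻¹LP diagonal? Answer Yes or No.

No

Characteristic polynomial: p(s) = s^2 - 8s + 16 = (s - 4)^2.
s = 4 has algebraic multiplicity 2; rank(L − 4I) = 1, so geometric multiplicity = 1.
Geometric multiplicity < algebraic multiplicity, so L is not diagonalizable.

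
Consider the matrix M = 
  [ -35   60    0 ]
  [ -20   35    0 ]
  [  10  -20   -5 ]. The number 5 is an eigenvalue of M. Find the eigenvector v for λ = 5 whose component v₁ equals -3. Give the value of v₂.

-2

M − 5I = [[-40, 60, 0], [-20, 30, 0], [10, -20, -10]].
Solving (M − 5I)v = 0 gives the eigenspace spanned by (-3, -2, 1).
With v₁ = -3, v = (-3, -2, 1), so v₂ = -2.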